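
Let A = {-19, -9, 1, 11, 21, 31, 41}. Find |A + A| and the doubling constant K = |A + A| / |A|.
K = |A + A| / |A| = 13/7

Enumerate A + A = {a + b : a, b ∈ A}. With |A| = 7, there are |A|^2 = 49 ordered sum pairs; collecting distinct values, A + A = {-38, -28, -18, -8, 2, 12, 22, 32, 42, 52, 62, 72, 82}, so |A + A| = 13. Thus K = 13/7. Here |A + A| = 2|A| − 1 = 13, the minimum possible — so K = 13/7 is minimal, which holds iff A is an arithmetic progression.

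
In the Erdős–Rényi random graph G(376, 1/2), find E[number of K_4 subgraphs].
E[# K_4] = C(376, 4) · (1/2)^C(4, 2) = 819574250 / 2^6 = 409787125/32 = 12805847.65625

For each 4-subset S of vertices (there are C(376, 4) = 819574250 such S), let X_S = 1 if S induces a K_4 (all C(4, 2) = 6 edges present). Then P(X_S = 1) = (1/2)^6 = 1/64. By linearity of expectation, E[# K_4] = C(376, 4) · (1/2)^6 = 819574250 / 64 = 409787125/32 = 12805847.65625.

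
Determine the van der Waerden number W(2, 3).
W(2, 3) = 9

Lower bound: the 2-colouring RRBBRRBB of {1, ..., 8} (R at positions {1, 2, 5, 6}, B at {3, 4, 7, 8}) contains no monochromatic 3-term AP, so W(2, 3) > 8. Upper bound: a case analysis on any 2-colouring of {1, ..., 9} forces such an AP. Hence W(2, 3) = 9.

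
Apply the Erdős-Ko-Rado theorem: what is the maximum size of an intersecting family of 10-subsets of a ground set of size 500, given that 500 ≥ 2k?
max |F| = C(499, 9) = 4916211776037821974

The Erdős-Ko-Rado theorem states: for n ≥ 2k, an intersecting family of k-subsets of an n-element set has size at most C(n − 1, k − 1), with equality for 'star' families {A ⊆ [n] : |A| = k, i ∈ A} (fix an element i). For n = 500, k = 10: C(499, 9) = 4916211776037821974.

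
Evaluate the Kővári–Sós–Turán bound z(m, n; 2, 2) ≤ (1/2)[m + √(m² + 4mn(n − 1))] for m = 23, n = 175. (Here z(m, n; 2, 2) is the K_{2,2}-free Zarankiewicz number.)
z(23, 175; 2, 2) ≤ (1/2)[23 + √(23² + 4·23·175·174)] = (1/2)[23 + √2801929] = 848.4482

Kővári–Sós–Turán: let r_1, ..., r_23 be the row sums and z = Σ r_i the total number of 1s. Each pair of columns can share at most one row with both entries 1 (else a 2×2 all-ones block appears), so Σ_i C(r_i, 2) ≤ C(175, 2) = 15225. By convexity Σ_i C(r_i, 2) ≥ 23·C(z/23, 2) = z(z − 23)/(2·23), giving z² − 23z − 23·175·174 ≤ 0 and hence z ≤ (1/2)[23 + √(529 + 4·700350)] = (1/2)[23 + √2801929] ≈ (1/2)(23 + 1673.8964) = 848.4482.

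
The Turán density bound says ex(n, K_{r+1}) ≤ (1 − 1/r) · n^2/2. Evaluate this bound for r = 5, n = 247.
Turán density bound = (4/5) · 247^2/2 = 122018/5 ≈ 24403.6

Turán's theorem: ex(n, K_{r+1}) is achieved by the complete r-partite Turán graph T(n, r) with parts as balanced as possible, and is at most (1 − 1/r) · n^2/2. For r = 5, n = 247: the density bound is (4/5) · 61009/2 = 122018/5 ≈ 24403.6. The integer-valued extremum is e(T(247, 5)) = 24403, which is strictly less than the density bound 122018/5 since 5 ∤ 247 (the parts of T(247, 5) cannot all be equal).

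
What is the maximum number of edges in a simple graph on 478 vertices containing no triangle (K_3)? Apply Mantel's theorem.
ex(478, K_3) = ⌊478^2/4⌋ = 57121

Mantel (1907): a triangle-free graph on n vertices has at most ⌊n^2/4⌋ edges, with equality for the complete bipartite graph K_{⌊n/2⌋, ⌈n/2⌉}. For n = 478: ⌊478^2/4⌋ = ⌊228484/4⌋ = 57121. The extremal graph is K_{239, 239}, which has 239·239 = 57121 edges.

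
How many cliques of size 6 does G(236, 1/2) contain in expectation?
E[# K_6] = C(236, 6) · (1/2)^C(6, 2) = 225070777932 / 2^15 = 56267694483/8192 ≈ 6868615.049194

For each 6-subset S of vertices (there are C(236, 6) = 225070777932 such S), let X_S = 1 if S induces a K_6 (all C(6, 2) = 15 edges present). Then P(X_S = 1) = (1/2)^15 = 1/32768. By linearity of expectation, E[# K_6] = C(236, 6) · (1/2)^15 = 225070777932 / 32768 = 56267694483/8192 ≈ 6868615.049194.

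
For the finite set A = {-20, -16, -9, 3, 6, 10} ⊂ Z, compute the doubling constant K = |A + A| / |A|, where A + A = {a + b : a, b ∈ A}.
K = |A + A| / |A| = 19/6

Enumerate A + A = {a + b : a, b ∈ A}. With |A| = 6, there are |A|^2 = 36 ordered sum pairs; collecting distinct values, A + A = {-40, -36, -32, -29, -25, -18, -17, -14, -13, -10, -6, -3, 1, 6, 9, 12, 13, 16, 20}, so |A + A| = 19. Thus K = 19/6. For comparison, the minimum possible |A + A| over all 6-element sets is 2·6 − 1 = 11 (so min K = 11/6), attained only by arithmetic progressions.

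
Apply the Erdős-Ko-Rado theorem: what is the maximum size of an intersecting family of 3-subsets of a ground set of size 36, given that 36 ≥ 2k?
max |F| = C(35, 2) = 595

Erdős-Ko-Rado (1961): when n ≥ 2k, max |F| = C(n−1, k−1). The bound is attained by the star {A : i ∈ A} for any fixed i ∈ [n]. Here C(36−1, 3−1) = C(35, 2) = 595.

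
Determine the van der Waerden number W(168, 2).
W(168, 2) = 168 + 1 = 169

A 2-term AP is any pair of integers, so a monochromatic 2-AP exists iff some colour is used at least twice. With 168 colours, the colouring i ↦ i on {1, ..., 168} uses each colour once, avoiding any monochromatic pair, so W(168, 2) > 168. For {1, ..., 169}, pigeonhole forces two integers of the same colour, which form a monochromatic 2-AP. Hence W(168, 2) = 169.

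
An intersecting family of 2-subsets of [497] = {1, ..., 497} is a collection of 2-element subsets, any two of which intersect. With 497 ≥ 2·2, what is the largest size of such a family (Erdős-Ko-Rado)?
max |F| = C(496, 1) = 496

Erdős-Ko-Rado (1961): when n ≥ 2k, max |F| = C(n−1, k−1). The bound is attained by the star {A : i ∈ A} for any fixed i ∈ [n]. Here C(497−1, 2−1) = C(496, 1) = 496.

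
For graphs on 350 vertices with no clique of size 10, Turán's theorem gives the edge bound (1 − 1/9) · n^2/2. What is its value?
Turán density bound = (8/9) · 350^2/2 = 490000/9 ≈ 54444.4444

Turán's theorem: ex(n, K_{r+1}) is achieved by the complete r-partite Turán graph T(n, r) with parts as balanced as possible, and is at most (1 − 1/r) · n^2/2. For r = 9, n = 350: the density bound is (8/9) · 122500/2 = 490000/9 ≈ 54444.4444. The integer-valued extremum is e(T(350, 9)) = 54444, which is strictly less than the density bound 490000/9 since 9 ∤ 350 (the parts of T(350, 9) cannot all be equal).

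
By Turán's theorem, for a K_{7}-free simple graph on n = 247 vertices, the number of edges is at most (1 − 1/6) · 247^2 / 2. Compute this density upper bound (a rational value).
Turán density bound = (5/6) · 247^2/2 = 305045/12 ≈ 25420.4167

Turán's theorem: ex(n, K_{r+1}) is achieved by the complete r-partite Turán graph T(n, r) with parts as balanced as possible, and is at most (1 − 1/r) · n^2/2. For r = 6, n = 247: the density bound is (5/6) · 61009/2 = 305045/12 ≈ 25420.4167. The integer-valued extremum is e(T(247, 6)) = 25420, which is strictly less than the density bound 305045/12 since 6 ∤ 247 (the parts of T(247, 6) cannot all be equal).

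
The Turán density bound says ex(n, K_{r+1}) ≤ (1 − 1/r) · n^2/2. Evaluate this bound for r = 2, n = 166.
Turán density bound = (1/2) · 166^2/2 = 6889

Turán's theorem: ex(n, K_{r+1}) is achieved by the complete r-partite Turán graph T(n, r) with parts as balanced as possible, and is at most (1 − 1/r) · n^2/2. For r = 2, n = 166: the density bound is (1/2) · 27556/2 = 6889. Since 2 ∣ 166, the Turán graph T(166, 2) has parts of equal size 83, and its edge count e(T(166, 2)) = 6889 attains the density bound exactly.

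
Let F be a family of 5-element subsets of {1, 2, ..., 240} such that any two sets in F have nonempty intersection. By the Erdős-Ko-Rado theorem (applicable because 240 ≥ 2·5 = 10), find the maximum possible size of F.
max |F| = C(239, 4) = 132563501

Erdős-Ko-Rado (1961): when n ≥ 2k, max |F| = C(n−1, k−1). The bound is attained by the star {A : i ∈ A} for any fixed i ∈ [n]. Here C(240−1, 5−1) = C(239, 4) = 132563501.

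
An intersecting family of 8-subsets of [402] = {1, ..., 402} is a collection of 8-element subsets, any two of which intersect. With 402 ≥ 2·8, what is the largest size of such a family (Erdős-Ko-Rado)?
max |F| = C(401, 7) = 313843099039800

The Erdős-Ko-Rado theorem states: for n ≥ 2k, an intersecting family of k-subsets of an n-element set has size at most C(n − 1, k − 1), with equality for 'star' families {A ⊆ [n] : |A| = k, i ∈ A} (fix an element i). For n = 402, k = 8: C(401, 7) = 313843099039800.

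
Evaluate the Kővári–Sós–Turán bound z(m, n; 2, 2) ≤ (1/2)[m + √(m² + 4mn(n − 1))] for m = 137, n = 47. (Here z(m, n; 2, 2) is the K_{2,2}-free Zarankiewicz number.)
z(137, 47; 2, 2) ≤ (1/2)[137 + √(137² + 4·137·47·46)] = (1/2)[137 + √1203545] = 617.031

Kővári–Sós–Turán: let r_1, ..., r_137 be the row sums and z = Σ r_i the total number of 1s. Each pair of columns can share at most one row with both entries 1 (else a 2×2 all-ones block appears), so Σ_i C(r_i, 2) ≤ C(47, 2) = 1081. By convexity Σ_i C(r_i, 2) ≥ 137·C(z/137, 2) = z(z − 137)/(2·137), giving z² − 137z − 137·47·46 ≤ 0 and hence z ≤ (1/2)[137 + √(18769 + 4·296194)] = (1/2)[137 + √1203545] ≈ (1/2)(137 + 1097.062) = 617.031.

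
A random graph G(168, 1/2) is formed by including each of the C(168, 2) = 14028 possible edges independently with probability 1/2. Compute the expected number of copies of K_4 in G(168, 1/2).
E[# K_4] = C(168, 4) · (1/2)^C(4, 2) = 32018910 / 2^6 = 16009455/32 = 500295.46875

For each 4-subset S of vertices (there are C(168, 4) = 32018910 such S), let X_S = 1 if S induces a K_4 (all C(4, 2) = 6 edges present). Then P(X_S = 1) = (1/2)^6 = 1/64. By linearity of expectation, E[# K_4] = C(168, 4) · (1/2)^6 = 32018910 / 64 = 16009455/32 = 500295.46875.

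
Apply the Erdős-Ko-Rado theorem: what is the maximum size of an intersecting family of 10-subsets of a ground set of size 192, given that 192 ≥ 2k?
max |F| = C(191, 9) = 769907908375815

The Erdős-Ko-Rado theorem states: for n ≥ 2k, an intersecting family of k-subsets of an n-element set has size at most C(n − 1, k − 1), with equality for 'star' families {A ⊆ [n] : |A| = k, i ∈ A} (fix an element i). For n = 192, k = 10: C(191, 9) = 769907908375815.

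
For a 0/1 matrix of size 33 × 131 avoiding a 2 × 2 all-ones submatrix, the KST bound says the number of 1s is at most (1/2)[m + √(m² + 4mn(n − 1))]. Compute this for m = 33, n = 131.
z(33, 131; 2, 2) ≤ (1/2)[33 + √(33² + 4·33·131·130)] = (1/2)[33 + √2249049] = 766.3415

Kővári–Sós–Turán: let r_1, ..., r_33 be the row sums and z = Σ r_i the total number of 1s. Each pair of columns can share at most one row with both entries 1 (else a 2×2 all-ones block appears), so Σ_i C(r_i, 2) ≤ C(131, 2) = 8515. By convexity Σ_i C(r_i, 2) ≥ 33·C(z/33, 2) = z(z − 33)/(2·33), giving z² − 33z − 33·131·130 ≤ 0 and hence z ≤ (1/2)[33 + √(1089 + 4·561990)] = (1/2)[33 + √2249049] ≈ (1/2)(33 + 1499.683) = 766.3415.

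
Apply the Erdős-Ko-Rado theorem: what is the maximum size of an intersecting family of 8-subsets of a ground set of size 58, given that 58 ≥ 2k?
max |F| = C(57, 7) = 264385836

Erdős-Ko-Rado (1961): when n ≥ 2k, max |F| = C(n−1, k−1). The bound is attained by the star {A : i ∈ A} for any fixed i ∈ [n]. Here C(58−1, 8−1) = C(57, 7) = 264385836.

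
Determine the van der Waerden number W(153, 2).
W(153, 2) = 153 + 1 = 154

A 2-term AP is any pair of integers, so a monochromatic 2-AP exists iff some colour is used at least twice. With 153 colours, the colouring i ↦ i on {1, ..., 153} uses each colour once, avoiding any monochromatic pair, so W(153, 2) > 153. For {1, ..., 154}, pigeonhole forces two integers of the same colour, which form a monochromatic 2-AP. Hence W(153, 2) = 154.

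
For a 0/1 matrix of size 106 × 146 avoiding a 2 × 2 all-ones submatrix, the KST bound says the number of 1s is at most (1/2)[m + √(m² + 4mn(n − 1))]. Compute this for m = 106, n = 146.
z(106, 146; 2, 2) ≤ (1/2)[106 + √(106² + 4·106·146·145)] = (1/2)[106 + √8987316] = 1551.9426

Kővári–Sós–Turán: let r_1, ..., r_106 be the row sums and z = Σ r_i the total number of 1s. Each pair of columns can share at most one row with both entries 1 (else a 2×2 all-ones block appears), so Σ_i C(r_i, 2) ≤ C(146, 2) = 10585. By convexity Σ_i C(r_i, 2) ≥ 106·C(z/106, 2) = z(z − 106)/(2·106), giving z² − 106z − 106·146·145 ≤ 0 and hence z ≤ (1/2)[106 + √(11236 + 4·2244020)] = (1/2)[106 + √8987316] ≈ (1/2)(106 + 2997.8853) = 1551.9426.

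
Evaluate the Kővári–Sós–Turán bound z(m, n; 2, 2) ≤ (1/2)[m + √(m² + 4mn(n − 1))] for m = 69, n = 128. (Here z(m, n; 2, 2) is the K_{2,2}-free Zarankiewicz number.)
z(69, 128; 2, 2) ≤ (1/2)[69 + √(69² + 4·69·128·127)] = (1/2)[69 + √4491417] = 1094.1482

Kővári–Sós–Turán: let r_1, ..., r_69 be the row sums and z = Σ r_i the total number of 1s. Each pair of columns can share at most one row with both entries 1 (else a 2×2 all-ones block appears), so Σ_i C(r_i, 2) ≤ C(128, 2) = 8128. By convexity Σ_i C(r_i, 2) ≥ 69·C(z/69, 2) = z(z − 69)/(2·69), giving z² − 69z − 69·128·127 ≤ 0 and hence z ≤ (1/2)[69 + √(4761 + 4·1121664)] = (1/2)[69 + √4491417] ≈ (1/2)(69 + 2119.2963) = 1094.1482.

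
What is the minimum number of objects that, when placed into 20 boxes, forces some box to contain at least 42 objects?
n = (42 − 1)·20 + 1 = 821

By the generalised pigeonhole principle, to guarantee some box contains ≥ r objects we need more than (r − 1) · k objects total. Threshold: n = (r − 1) · k + 1. With r = 42 and k = 20: n = 41 · 20 + 1 = 820 + 1 = 821. For n = 820 = 41 · 20, we can put exactly 41 objects in every box, avoiding 42 in any single one — so 821 is tight.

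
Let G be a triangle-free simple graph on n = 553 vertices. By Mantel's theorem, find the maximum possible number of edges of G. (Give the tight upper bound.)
ex(553, K_3) = ⌊553^2/4⌋ = 76452

Mantel (1907): a triangle-free graph on n vertices has at most ⌊n^2/4⌋ edges, with equality for the complete bipartite graph K_{⌊n/2⌋, ⌈n/2⌉}. For n = 553: ⌊553^2/4⌋ = ⌊305809/4⌋ = 76452. The extremal graph is K_{276, 277}, which has 276·277 = 76452 edges.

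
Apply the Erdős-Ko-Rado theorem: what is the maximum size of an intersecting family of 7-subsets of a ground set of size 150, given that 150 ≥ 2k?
max |F| = C(149, 6) = 13725120696

Erdős-Ko-Rado (1961): when n ≥ 2k, max |F| = C(n−1, k−1). The bound is attained by the star {A : i ∈ A} for any fixed i ∈ [n]. Here C(150−1, 7−1) = C(149, 6) = 13725120696.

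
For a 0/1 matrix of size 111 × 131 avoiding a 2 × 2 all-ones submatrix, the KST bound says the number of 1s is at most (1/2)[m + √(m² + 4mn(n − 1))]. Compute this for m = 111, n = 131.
z(111, 131; 2, 2) ≤ (1/2)[111 + √(111² + 4·111·131·130)] = (1/2)[111 + √7573641] = 1431.5124

Kővári–Sós–Turán: let r_1, ..., r_111 be the row sums and z = Σ r_i the total number of 1s. Each pair of columns can share at most one row with both entries 1 (else a 2×2 all-ones block appears), so Σ_i C(r_i, 2) ≤ C(131, 2) = 8515. By convexity Σ_i C(r_i, 2) ≥ 111·C(z/111, 2) = z(z − 111)/(2·111), giving z² − 111z − 111·131·130 ≤ 0 and hence z ≤ (1/2)[111 + √(12321 + 4·1890330)] = (1/2)[111 + √7573641] ≈ (1/2)(111 + 2752.0249) = 1431.5124.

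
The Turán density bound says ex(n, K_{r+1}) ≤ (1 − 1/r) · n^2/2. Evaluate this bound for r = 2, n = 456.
Turán density bound = (1/2) · 456^2/2 = 51984

Turán's theorem: ex(n, K_{r+1}) is achieved by the complete r-partite Turán graph T(n, r) with parts as balanced as possible, and is at most (1 − 1/r) · n^2/2. For r = 2, n = 456: the density bound is (1/2) · 207936/2 = 51984. Since 2 ∣ 456, the Turán graph T(456, 2) has parts of equal size 228, and its edge count e(T(456, 2)) = 51984 attains the density bound exactly.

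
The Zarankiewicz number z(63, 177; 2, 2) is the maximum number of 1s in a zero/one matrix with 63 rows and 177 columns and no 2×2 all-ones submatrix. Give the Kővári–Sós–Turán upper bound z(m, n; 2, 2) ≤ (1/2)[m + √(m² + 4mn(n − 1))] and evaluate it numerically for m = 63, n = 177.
z(63, 177; 2, 2) ≤ (1/2)[63 + √(63² + 4·63·177·176)] = (1/2)[63 + √7854273] = 1432.7738

Kővári–Sós–Turán: let r_1, ..., r_63 be the row sums and z = Σ r_i the total number of 1s. Each pair of columns can share at most one row with both entries 1 (else a 2×2 all-ones block appears), so Σ_i C(r_i, 2) ≤ C(177, 2) = 15576. By convexity Σ_i C(r_i, 2) ≥ 63·C(z/63, 2) = z(z − 63)/(2·63), giving z² − 63z − 63·177·176 ≤ 0 and hence z ≤ (1/2)[63 + √(3969 + 4·1962576)] = (1/2)[63 + √7854273] ≈ (1/2)(63 + 2802.5476) = 1432.7738.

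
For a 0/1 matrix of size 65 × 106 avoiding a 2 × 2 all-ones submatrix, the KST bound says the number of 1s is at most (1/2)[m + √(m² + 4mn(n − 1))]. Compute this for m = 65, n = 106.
z(65, 106; 2, 2) ≤ (1/2)[65 + √(65² + 4·65·106·105)] = (1/2)[65 + √2898025] = 883.6793

Kővári–Sós–Turán: let r_1, ..., r_65 be the row sums and z = Σ r_i the total number of 1s. Each pair of columns can share at most one row with both entries 1 (else a 2×2 all-ones block appears), so Σ_i C(r_i, 2) ≤ C(106, 2) = 5565. By convexity Σ_i C(r_i, 2) ≥ 65·C(z/65, 2) = z(z − 65)/(2·65), giving z² − 65z − 65·106·105 ≤ 0 and hence z ≤ (1/2)[65 + √(4225 + 4·723450)] = (1/2)[65 + √2898025] ≈ (1/2)(65 + 1702.3587) = 883.6793.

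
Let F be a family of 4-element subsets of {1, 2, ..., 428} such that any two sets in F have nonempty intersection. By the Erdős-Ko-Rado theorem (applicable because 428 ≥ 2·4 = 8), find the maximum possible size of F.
max |F| = C(427, 3) = 12884725

The Erdős-Ko-Rado theorem states: for n ≥ 2k, an intersecting family of k-subsets of an n-element set has size at most C(n − 1, k − 1), with equality for 'star' families {A ⊆ [n] : |A| = k, i ∈ A} (fix an element i). For n = 428, k = 4: C(427, 3) = 12884725.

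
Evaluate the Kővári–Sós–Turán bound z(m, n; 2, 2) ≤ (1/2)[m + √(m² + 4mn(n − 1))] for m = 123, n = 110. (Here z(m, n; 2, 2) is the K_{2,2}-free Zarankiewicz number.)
z(123, 110; 2, 2) ≤ (1/2)[123 + √(123² + 4·123·110·109)] = (1/2)[123 + √5914209] = 1277.4573

Kővári–Sós–Turán: let r_1, ..., r_123 be the row sums and z = Σ r_i the total number of 1s. Each pair of columns can share at most one row with both entries 1 (else a 2×2 all-ones block appears), so Σ_i C(r_i, 2) ≤ C(110, 2) = 5995. By convexity Σ_i C(r_i, 2) ≥ 123·C(z/123, 2) = z(z − 123)/(2·123), giving z² − 123z − 123·110·109 ≤ 0 and hence z ≤ (1/2)[123 + √(15129 + 4·1474770)] = (1/2)[123 + √5914209] ≈ (1/2)(123 + 2431.9147) = 1277.4573.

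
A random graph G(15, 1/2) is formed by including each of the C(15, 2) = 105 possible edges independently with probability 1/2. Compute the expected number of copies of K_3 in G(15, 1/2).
E[# K_3] = C(15, 3) · (1/2)^C(3, 2) = 455 / 2^3 = 56.875

For each 3-subset S of vertices (there are C(15, 3) = 455 such S), let X_S = 1 if S induces a K_3 (all C(3, 2) = 3 edges present). Then P(X_S = 1) = (1/2)^3 = 1/8. By linearity of expectation, E[# K_3] = C(15, 3) · (1/2)^3 = 455 / 8 = 56.875.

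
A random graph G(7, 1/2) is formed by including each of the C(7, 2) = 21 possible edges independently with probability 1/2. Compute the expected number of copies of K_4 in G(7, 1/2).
E[# K_4] = C(7, 4) · (1/2)^C(4, 2) = 35 / 2^6 = 0.546875

For each 4-subset S of vertices (there are C(7, 4) = 35 such S), let X_S = 1 if S induces a K_4 (all C(4, 2) = 6 edges present). Then P(X_S = 1) = (1/2)^6 = 1/64. By linearity of expectation, E[# K_4] = C(7, 4) · (1/2)^6 = 35 / 64 = 0.546875.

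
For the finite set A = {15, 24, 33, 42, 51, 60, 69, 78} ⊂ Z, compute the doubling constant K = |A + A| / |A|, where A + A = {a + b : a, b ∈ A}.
K = |A + A| / |A| = 15/8

Enumerate A + A = {a + b : a, b ∈ A}. With |A| = 8, there are |A|^2 = 64 ordered sum pairs; collecting distinct values, A + A = {30, 39, 48, 57, 66, 75, 84, 93, 102, 111, 120, 129, 138, 147, 156}, so |A + A| = 15. Thus K = 15/8. Here |A + A| = 2|A| − 1 = 15, the minimum possible — so K = 15/8 is minimal, which holds iff A is an arithmetic progression.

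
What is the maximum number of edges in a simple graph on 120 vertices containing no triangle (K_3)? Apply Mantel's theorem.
ex(120, K_3) = ⌊120^2/4⌋ = 3600

Mantel (1907): a triangle-free graph on n vertices has at most ⌊n^2/4⌋ edges, with equality for the complete bipartite graph K_{⌊n/2⌋, ⌈n/2⌉}. For n = 120: ⌊120^2/4⌋ = ⌊14400/4⌋ = 3600. The extremal graph is K_{60, 60}, which has 60·60 = 3600 edges.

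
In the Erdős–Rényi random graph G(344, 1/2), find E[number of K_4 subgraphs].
E[# K_4] = C(344, 4) · (1/2)^C(4, 2) = 573352626 / 2^6 = 286676313/32 = 8958634.78125

For each 4-subset S of vertices (there are C(344, 4) = 573352626 such S), let X_S = 1 if S induces a K_4 (all C(4, 2) = 6 edges present). Then P(X_S = 1) = (1/2)^6 = 1/64. By linearity of expectation, E[# K_4] = C(344, 4) · (1/2)^6 = 573352626 / 64 = 286676313/32 = 8958634.78125.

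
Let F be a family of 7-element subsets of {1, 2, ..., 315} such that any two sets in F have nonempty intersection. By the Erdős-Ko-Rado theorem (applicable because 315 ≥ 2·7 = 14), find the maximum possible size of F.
max |F| = C(314, 6) = 1268751724318

The Erdős-Ko-Rado theorem states: for n ≥ 2k, an intersecting family of k-subsets of an n-element set has size at most C(n − 1, k − 1), with equality for 'star' families {A ⊆ [n] : |A| = k, i ∈ A} (fix an element i). For n = 315, k = 7: C(314, 6) = 1268751724318.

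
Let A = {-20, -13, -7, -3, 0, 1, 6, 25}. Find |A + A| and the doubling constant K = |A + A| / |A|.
K = |A + A| / |A| = 31/8

Enumerate A + A = {a + b : a, b ∈ A}. With |A| = 8, there are |A|^2 = 64 ordered sum pairs; collecting distinct values, A + A = {-40, -33, -27, -26, -23, -20, -19, -16, -14, -13, -12, -10, -7, -6, -3, -2, -1, 0, 1, 2, 3, 5, 6, 7, 12, 18, 22, 25, 26, 31, 50}, so |A + A| = 31. Thus K = 31/8. For comparison, the minimum possible |A + A| over all 8-element sets is 2·8 − 1 = 15 (so min K = 15/8), attained only by arithmetic progressions.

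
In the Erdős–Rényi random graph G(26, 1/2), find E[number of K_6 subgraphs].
E[# K_6] = C(26, 6) · (1/2)^C(6, 2) = 230230 / 2^15 = 115115/16384 ≈ 7.026062

For each 6-subset S of vertices (there are C(26, 6) = 230230 such S), let X_S = 1 if S induces a K_6 (all C(6, 2) = 15 edges present). Then P(X_S = 1) = (1/2)^15 = 1/32768. By linearity of expectation, E[# K_6] = C(26, 6) · (1/2)^15 = 230230 / 32768 = 115115/16384 ≈ 7.026062.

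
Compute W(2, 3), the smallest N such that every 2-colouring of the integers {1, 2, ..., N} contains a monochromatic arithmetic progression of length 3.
W(2, 3) = 9

Lower bound: the 2-colouring RRBBRRBB of {1, ..., 8} (R at positions {1, 2, 5, 6}, B at {3, 4, 7, 8}) contains no monochromatic 3-term AP, so W(2, 3) > 8. Upper bound: a case analysis on any 2-colouring of {1, ..., 9} forces such an AP. Hence W(2, 3) = 9.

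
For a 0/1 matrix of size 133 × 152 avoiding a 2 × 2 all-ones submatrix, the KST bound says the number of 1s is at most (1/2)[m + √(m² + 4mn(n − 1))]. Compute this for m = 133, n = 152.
z(133, 152; 2, 2) ≤ (1/2)[133 + √(133² + 4·133·152·151)] = (1/2)[133 + √12228153] = 1814.9388

Kővári–Sós–Turán: let r_1, ..., r_133 be the row sums and z = Σ r_i the total number of 1s. Each pair of columns can share at most one row with both entries 1 (else a 2×2 all-ones block appears), so Σ_i C(r_i, 2) ≤ C(152, 2) = 11476. By convexity Σ_i C(r_i, 2) ≥ 133·C(z/133, 2) = z(z − 133)/(2·133), giving z² − 133z − 133·152·151 ≤ 0 and hence z ≤ (1/2)[133 + √(17689 + 4·3052616)] = (1/2)[133 + √12228153] ≈ (1/2)(133 + 3496.8776) = 1814.9388.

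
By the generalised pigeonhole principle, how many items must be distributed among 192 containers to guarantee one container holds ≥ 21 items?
n = (21 − 1)·192 + 1 = 3841

By the generalised pigeonhole principle, to guarantee some box contains ≥ r objects we need more than (r − 1) · k objects total. Threshold: n = (r − 1) · k + 1. With r = 21 and k = 192: n = 20 · 192 + 1 = 3840 + 1 = 3841. For n = 3840 = 20 · 192, we can put exactly 20 objects in every box, avoiding 21 in any single one — so 3841 is tight.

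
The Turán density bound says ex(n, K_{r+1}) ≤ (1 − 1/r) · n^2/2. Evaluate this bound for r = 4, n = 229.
Turán density bound = (3/4) · 229^2/2 = 157323/8 ≈ 19665.375

Turán's theorem: ex(n, K_{r+1}) is achieved by the complete r-partite Turán graph T(n, r) with parts as balanced as possible, and is at most (1 − 1/r) · n^2/2. For r = 4, n = 229: the density bound is (3/4) · 52441/2 = 157323/8 ≈ 19665.375. The integer-valued extremum is e(T(229, 4)) = 19665, which is strictly less than the density bound 157323/8 since 4 ∤ 229 (the parts of T(229, 4) cannot all be equal).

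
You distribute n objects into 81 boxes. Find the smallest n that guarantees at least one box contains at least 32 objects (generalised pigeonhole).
n = (32 − 1)·81 + 1 = 2512

By the generalised pigeonhole principle, to guarantee some box contains ≥ r objects we need more than (r − 1) · k objects total. Threshold: n = (r − 1) · k + 1. With r = 32 and k = 81: n = 31 · 81 + 1 = 2511 + 1 = 2512. For n = 2511 = 31 · 81, we can put exactly 31 objects in every box, avoiding 32 in any single one — so 2512 is tight.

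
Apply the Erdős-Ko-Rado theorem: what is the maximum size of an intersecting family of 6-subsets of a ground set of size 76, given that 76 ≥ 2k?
max |F| = C(75, 5) = 17259390

Erdős-Ko-Rado (1961): when n ≥ 2k, max |F| = C(n−1, k−1). The bound is attained by the star {A : i ∈ A} for any fixed i ∈ [n]. Here C(76−1, 6−1) = C(75, 5) = 17259390.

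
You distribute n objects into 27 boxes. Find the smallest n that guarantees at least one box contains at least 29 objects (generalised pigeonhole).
n = (29 − 1)·27 + 1 = 757

By the generalised pigeonhole principle, to guarantee some box contains ≥ r objects we need more than (r − 1) · k objects total. Threshold: n = (r − 1) · k + 1. With r = 29 and k = 27: n = 28 · 27 + 1 = 756 + 1 = 757. For n = 756 = 28 · 27, we can put exactly 28 objects in every box, avoiding 29 in any single one — so 757 is tight.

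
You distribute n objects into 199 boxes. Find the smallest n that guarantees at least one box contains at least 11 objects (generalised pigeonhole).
n = (11 − 1)·199 + 1 = 1991

By the generalised pigeonhole principle, to guarantee some box contains ≥ r objects we need more than (r − 1) · k objects total. Threshold: n = (r − 1) · k + 1. With r = 11 and k = 199: n = 10 · 199 + 1 = 1990 + 1 = 1991. For n = 1990 = 10 · 199, we can put exactly 10 objects in every box, avoiding 11 in any single one — so 1991 is tight.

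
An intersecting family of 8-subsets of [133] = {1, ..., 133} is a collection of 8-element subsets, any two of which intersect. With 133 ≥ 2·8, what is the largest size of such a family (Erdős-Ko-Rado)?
max |F| = C(132, 7) = 117850651776

Erdős-Ko-Rado (1961): when n ≥ 2k, max |F| = C(n−1, k−1). The bound is attained by the star {A : i ∈ A} for any fixed i ∈ [n]. Here C(133−1, 8−1) = C(132, 7) = 117850651776.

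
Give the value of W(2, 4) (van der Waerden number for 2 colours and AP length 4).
W(2, 4) = 35

W(2, 4) = 35. The lower bound W(2, 4) > 34 comes from an explicit good 2-colouring of [1, 34]; the upper bound W(2, 4) ≤ 35 was verified by exhaustive search over 2-colourings of [1, 35].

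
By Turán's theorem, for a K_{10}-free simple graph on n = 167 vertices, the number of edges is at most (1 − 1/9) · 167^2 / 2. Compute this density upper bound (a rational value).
Turán density bound = (8/9) · 167^2/2 = 111556/9 ≈ 12395.1111

Turán's theorem: ex(n, K_{r+1}) is achieved by the complete r-partite Turán graph T(n, r) with parts as balanced as possible, and is at most (1 − 1/r) · n^2/2. For r = 9, n = 167: the density bound is (8/9) · 27889/2 = 111556/9 ≈ 12395.1111. The integer-valued extremum is e(T(167, 9)) = 12394, which is strictly less than the density bound 111556/9 since 9 ∤ 167 (the parts of T(167, 9) cannot all be equal).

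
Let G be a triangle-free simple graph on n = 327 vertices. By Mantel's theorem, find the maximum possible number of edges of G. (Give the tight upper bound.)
ex(327, K_3) = ⌊327^2/4⌋ = 26732

Mantel (1907): a triangle-free graph on n vertices has at most ⌊n^2/4⌋ edges, with equality for the complete bipartite graph K_{⌊n/2⌋, ⌈n/2⌉}. For n = 327: ⌊327^2/4⌋ = ⌊106929/4⌋ = 26732. The extremal graph is K_{163, 164}, which has 163·164 = 26732 edges.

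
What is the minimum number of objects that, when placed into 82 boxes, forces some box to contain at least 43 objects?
n = (43 − 1)·82 + 1 = 3445

By the generalised pigeonhole principle, to guarantee some box contains ≥ r objects we need more than (r − 1) · k objects total. Threshold: n = (r − 1) · k + 1. With r = 43 and k = 82: n = 42 · 82 + 1 = 3444 + 1 = 3445. For n = 3444 = 42 · 82, we can put exactly 42 objects in every box, avoiding 43 in any single one — so 3445 is tight.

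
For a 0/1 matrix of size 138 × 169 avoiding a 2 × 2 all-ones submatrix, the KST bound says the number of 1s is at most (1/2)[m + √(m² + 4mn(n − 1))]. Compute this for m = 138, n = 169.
z(138, 169; 2, 2) ≤ (1/2)[138 + √(138² + 4·138·169·168)] = (1/2)[138 + √15691428] = 2049.6204

Kővári–Sós–Turán: let r_1, ..., r_138 be the row sums and z = Σ r_i the total number of 1s. Each pair of columns can share at most one row with both entries 1 (else a 2×2 all-ones block appears), so Σ_i C(r_i, 2) ≤ C(169, 2) = 14196. By convexity Σ_i C(r_i, 2) ≥ 138·C(z/138, 2) = z(z − 138)/(2·138), giving z² − 138z − 138·169·168 ≤ 0 and hence z ≤ (1/2)[138 + √(19044 + 4·3918096)] = (1/2)[138 + √15691428] ≈ (1/2)(138 + 3961.2407) = 2049.6204.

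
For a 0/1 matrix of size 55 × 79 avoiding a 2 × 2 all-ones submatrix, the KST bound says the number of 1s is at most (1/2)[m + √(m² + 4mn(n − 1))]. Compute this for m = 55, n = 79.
z(55, 79; 2, 2) ≤ (1/2)[55 + √(55² + 4·55·79·78)] = (1/2)[55 + √1358665] = 610.3089

Kővári–Sós–Turán: let r_1, ..., r_55 be the row sums and z = Σ r_i the total number of 1s. Each pair of columns can share at most one row with both entries 1 (else a 2×2 all-ones block appears), so Σ_i C(r_i, 2) ≤ C(79, 2) = 3081. By convexity Σ_i C(r_i, 2) ≥ 55·C(z/55, 2) = z(z − 55)/(2·55), giving z² − 55z − 55·79·78 ≤ 0 and hence z ≤ (1/2)[55 + √(3025 + 4·338910)] = (1/2)[55 + √1358665] ≈ (1/2)(55 + 1165.6179) = 610.3089.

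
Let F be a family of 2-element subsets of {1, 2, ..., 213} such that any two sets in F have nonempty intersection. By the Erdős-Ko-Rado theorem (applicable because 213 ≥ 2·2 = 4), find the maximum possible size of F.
max |F| = C(212, 1) = 212

Erdős-Ko-Rado (1961): when n ≥ 2k, max |F| = C(n−1, k−1). The bound is attained by the star {A : i ∈ A} for any fixed i ∈ [n]. Here C(213−1, 2−1) = C(212, 1) = 212.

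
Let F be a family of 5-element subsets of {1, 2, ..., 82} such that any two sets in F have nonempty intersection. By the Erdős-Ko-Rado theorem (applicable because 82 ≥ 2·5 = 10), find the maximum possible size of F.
max |F| = C(81, 4) = 1663740

The Erdős-Ko-Rado theorem states: for n ≥ 2k, an intersecting family of k-subsets of an n-element set has size at most C(n − 1, k − 1), with equality for 'star' families {A ⊆ [n] : |A| = k, i ∈ A} (fix an element i). For n = 82, k = 5: C(81, 4) = 1663740.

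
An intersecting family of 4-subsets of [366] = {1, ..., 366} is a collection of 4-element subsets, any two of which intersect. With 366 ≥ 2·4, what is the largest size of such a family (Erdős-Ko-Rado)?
max |F| = C(365, 3) = 8038030

The Erdős-Ko-Rado theorem states: for n ≥ 2k, an intersecting family of k-subsets of an n-element set has size at most C(n − 1, k − 1), with equality for 'star' families {A ⊆ [n] : |A| = k, i ∈ A} (fix an element i). For n = 366, k = 4: C(365, 3) = 8038030.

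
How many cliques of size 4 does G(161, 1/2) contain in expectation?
E[# K_4] = C(161, 4) · (1/2)^C(4, 2) = 26964280 / 2^6 = 3370535/8 = 421316.875

For each 4-subset S of vertices (there are C(161, 4) = 26964280 such S), let X_S = 1 if S induces a K_4 (all C(4, 2) = 6 edges present). Then P(X_S = 1) = (1/2)^6 = 1/64. By linearity of expectation, E[# K_4] = C(161, 4) · (1/2)^6 = 26964280 / 64 = 3370535/8 = 421316.875.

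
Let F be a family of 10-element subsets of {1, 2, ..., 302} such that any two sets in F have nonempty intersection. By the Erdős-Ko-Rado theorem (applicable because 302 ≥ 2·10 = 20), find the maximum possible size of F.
max |F| = C(301, 9) = 49533303936090975

The Erdős-Ko-Rado theorem states: for n ≥ 2k, an intersecting family of k-subsets of an n-element set has size at most C(n − 1, k − 1), with equality for 'star' families {A ⊆ [n] : |A| = k, i ∈ A} (fix an element i). For n = 302, k = 10: C(301, 9) = 49533303936090975.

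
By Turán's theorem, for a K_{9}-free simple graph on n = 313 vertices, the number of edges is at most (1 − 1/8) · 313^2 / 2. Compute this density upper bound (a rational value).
Turán density bound = (7/8) · 313^2/2 = 685783/16 ≈ 42861.4375

Turán's theorem: ex(n, K_{r+1}) is achieved by the complete r-partite Turán graph T(n, r) with parts as balanced as possible, and is at most (1 − 1/r) · n^2/2. For r = 8, n = 313: the density bound is (7/8) · 97969/2 = 685783/16 ≈ 42861.4375. The integer-valued extremum is e(T(313, 8)) = 42861, which is strictly less than the density bound 685783/16 since 8 ∤ 313 (the parts of T(313, 8) cannot all be equal).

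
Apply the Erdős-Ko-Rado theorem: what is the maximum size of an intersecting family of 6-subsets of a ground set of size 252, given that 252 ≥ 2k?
max |F| = C(251, 5) = 7975914050

Erdős-Ko-Rado (1961): when n ≥ 2k, max |F| = C(n−1, k−1). The bound is attained by the star {A : i ∈ A} for any fixed i ∈ [n]. Here C(252−1, 6−1) = C(251, 5) = 7975914050.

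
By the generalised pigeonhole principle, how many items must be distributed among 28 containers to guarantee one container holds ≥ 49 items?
n = (49 − 1)·28 + 1 = 1345

By the generalised pigeonhole principle, to guarantee some box contains ≥ r objects we need more than (r − 1) · k objects total. Threshold: n = (r − 1) · k + 1. With r = 49 and k = 28: n = 48 · 28 + 1 = 1344 + 1 = 1345. For n = 1344 = 48 · 28, we can put exactly 48 objects in every box, avoiding 49 in any single one — so 1345 is tight.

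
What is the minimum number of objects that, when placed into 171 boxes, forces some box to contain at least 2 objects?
n = (2 − 1)·171 + 1 = 172

By the generalised pigeonhole principle, to guarantee some box contains ≥ r objects we need more than (r − 1) · k objects total. Threshold: n = (r − 1) · k + 1. With r = 2 and k = 171: n = 1 · 171 + 1 = 171 + 1 = 172. For n = 171 = 1 · 171, we can put exactly 1 objects in every box, avoiding 2 in any single one — so 172 is tight.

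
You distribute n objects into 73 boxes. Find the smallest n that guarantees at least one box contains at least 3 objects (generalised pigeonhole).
n = (3 − 1)·73 + 1 = 147

By the generalised pigeonhole principle, to guarantee some box contains ≥ r objects we need more than (r − 1) · k objects total. Threshold: n = (r − 1) · k + 1. With r = 3 and k = 73: n = 2 · 73 + 1 = 146 + 1 = 147. For n = 146 = 2 · 73, we can put exactly 2 objects in every box, avoiding 3 in any single one — so 147 is tight.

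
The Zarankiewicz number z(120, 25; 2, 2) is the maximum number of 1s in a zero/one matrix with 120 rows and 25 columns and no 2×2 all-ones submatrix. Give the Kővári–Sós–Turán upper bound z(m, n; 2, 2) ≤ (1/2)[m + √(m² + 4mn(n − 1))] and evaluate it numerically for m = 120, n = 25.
z(120, 25; 2, 2) ≤ (1/2)[120 + √(120² + 4·120·25·24)] = (1/2)[120 + √302400] = 334.9545

Kővári–Sós–Turán: let r_1, ..., r_120 be the row sums and z = Σ r_i the total number of 1s. Each pair of columns can share at most one row with both entries 1 (else a 2×2 all-ones block appears), so Σ_i C(r_i, 2) ≤ C(25, 2) = 300. By convexity Σ_i C(r_i, 2) ≥ 120·C(z/120, 2) = z(z − 120)/(2·120), giving z² − 120z − 120·25·24 ≤ 0 and hence z ≤ (1/2)[120 + √(14400 + 4·72000)] = (1/2)[120 + √302400] ≈ (1/2)(120 + 549.9091) = 334.9545.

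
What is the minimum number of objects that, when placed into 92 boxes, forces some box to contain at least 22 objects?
n = (22 − 1)·92 + 1 = 1933

By the generalised pigeonhole principle, to guarantee some box contains ≥ r objects we need more than (r − 1) · k objects total. Threshold: n = (r − 1) · k + 1. With r = 22 and k = 92: n = 21 · 92 + 1 = 1932 + 1 = 1933. For n = 1932 = 21 · 92, we can put exactly 21 objects in every box, avoiding 22 in any single one — so 1933 is tight.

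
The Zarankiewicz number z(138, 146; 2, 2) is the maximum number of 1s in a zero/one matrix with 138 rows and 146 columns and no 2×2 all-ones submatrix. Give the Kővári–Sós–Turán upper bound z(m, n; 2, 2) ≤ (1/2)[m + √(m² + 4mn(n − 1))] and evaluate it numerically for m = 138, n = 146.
z(138, 146; 2, 2) ≤ (1/2)[138 + √(138² + 4·138·146·145)] = (1/2)[138 + √11704884] = 1779.6201

Kővári–Sós–Turán: let r_1, ..., r_138 be the row sums and z = Σ r_i the total number of 1s. Each pair of columns can share at most one row with both entries 1 (else a 2×2 all-ones block appears), so Σ_i C(r_i, 2) ≤ C(146, 2) = 10585. By convexity Σ_i C(r_i, 2) ≥ 138·C(z/138, 2) = z(z − 138)/(2·138), giving z² − 138z − 138·146·145 ≤ 0 and hence z ≤ (1/2)[138 + √(19044 + 4·2921460)] = (1/2)[138 + √11704884] ≈ (1/2)(138 + 3421.2401) = 1779.6201.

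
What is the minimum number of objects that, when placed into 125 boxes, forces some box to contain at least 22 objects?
n = (22 − 1)·125 + 1 = 2626

By the generalised pigeonhole principle, to guarantee some box contains ≥ r objects we need more than (r − 1) · k objects total. Threshold: n = (r − 1) · k + 1. With r = 22 and k = 125: n = 21 · 125 + 1 = 2625 + 1 = 2626. For n = 2625 = 21 · 125, we can put exactly 21 objects in every box, avoiding 22 in any single one — so 2626 is tight.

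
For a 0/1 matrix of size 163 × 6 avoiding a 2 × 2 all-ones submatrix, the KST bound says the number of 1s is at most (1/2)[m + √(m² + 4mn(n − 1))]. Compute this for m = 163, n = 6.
z(163, 6; 2, 2) ≤ (1/2)[163 + √(163² + 4·163·6·5)] = (1/2)[163 + √46129] = 188.8883

Kővári–Sós–Turán: let r_1, ..., r_163 be the row sums and z = Σ r_i the total number of 1s. Each pair of columns can share at most one row with both entries 1 (else a 2×2 all-ones block appears), so Σ_i C(r_i, 2) ≤ C(6, 2) = 15. By convexity Σ_i C(r_i, 2) ≥ 163·C(z/163, 2) = z(z − 163)/(2·163), giving z² − 163z − 163·6·5 ≤ 0 and hence z ≤ (1/2)[163 + √(26569 + 4·4890)] = (1/2)[163 + √46129] ≈ (1/2)(163 + 214.7766) = 188.8883.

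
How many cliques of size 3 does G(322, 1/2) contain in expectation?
E[# K_3] = C(322, 3) · (1/2)^C(3, 2) = 5512640 / 2^3 = 689080

For each 3-subset S of vertices (there are C(322, 3) = 5512640 such S), let X_S = 1 if S induces a K_3 (all C(3, 2) = 3 edges present). Then P(X_S = 1) = (1/2)^3 = 1/8. By linearity of expectation, E[# K_3] = C(322, 3) · (1/2)^3 = 5512640 / 8 = 689080.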